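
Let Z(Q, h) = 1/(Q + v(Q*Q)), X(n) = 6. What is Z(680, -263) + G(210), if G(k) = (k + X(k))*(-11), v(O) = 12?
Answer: -1644191/692 ≈ -2376.0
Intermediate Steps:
G(k) = -66 - 11*k (G(k) = (k + 6)*(-11) = (6 + k)*(-11) = -66 - 11*k)
Z(Q, h) = 1/(12 + Q) (Z(Q, h) = 1/(Q + 12) = 1/(12 + Q))
Z(680, -263) + G(210) = 1/(12 + 680) + (-66 - 11*210) = 1/692 + (-66 - 2310) = 1/692 - 2376 = -1644191/692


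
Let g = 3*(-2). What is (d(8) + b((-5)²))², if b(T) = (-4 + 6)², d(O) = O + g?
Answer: 36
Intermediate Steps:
g = -6
d(O) = -6 + O (d(O) = O - 6 = -6 + O)
b(T) = 4 (b(T) = 2² = 4)
(d(8) + b((-5)²))² = ((-6 + 8) + 4)² = (2 + 4)² = 6² = 36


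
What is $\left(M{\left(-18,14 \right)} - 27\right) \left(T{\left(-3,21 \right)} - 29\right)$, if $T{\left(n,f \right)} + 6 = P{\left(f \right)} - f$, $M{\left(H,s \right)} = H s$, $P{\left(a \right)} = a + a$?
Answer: $3906$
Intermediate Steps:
$P{\left(a \right)} = 2 a$
$T{\left(n,f \right)} = -6 + f$ ($T{\left(n,f \right)} = -6 + \left(2 f - f\right) = -6 + f$)
$\left(M{\left(-18,14 \right)} - 27\right) \left(T{\left(-3,21 \right)} - 29\right) = \left(\left(-18\right) 14 - 27\right) \left(\left(-6 + 21\right) - 29\right) = \left(-252 - 27\right) \left(15 - 29\right) = \left(-279\right) \left(-14\right) = 3906$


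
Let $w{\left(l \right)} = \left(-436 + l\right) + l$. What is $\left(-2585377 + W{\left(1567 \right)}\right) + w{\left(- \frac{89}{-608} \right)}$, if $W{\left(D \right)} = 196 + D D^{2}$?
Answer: $\frac{1168930356473}{304} \approx 3.8452 \cdot 10^{9}$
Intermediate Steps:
$w{\left(l \right)} = -436 + 2 l$
$W{\left(D \right)} = 196 + D^{3}$
$\left(-2585377 + W{\left(1567 \right)}\right) + w{\left(- \frac{89}{-608} \right)} = \left(-2585377 + \left(196 + 1567^{3}\right)\right) - \left(436 - 2 \left(- \frac{89}{-608}\right)\right) = \left(-2585377 + \left(196 + 3847751263\right)\right) - \left(436 - 2 \left(\left(-89\right) \left(- \frac{1}{608}\right)\right)\right) = \left(-2585377 + 3847751459\right) + \left(-436 + 2 \cdot \frac{89}{608}\right) = 3845166082 + \left(-436 + \frac{89}{304}\right) = 3845166082 - \frac{132455}{304} = \frac{1168930356473}{304}$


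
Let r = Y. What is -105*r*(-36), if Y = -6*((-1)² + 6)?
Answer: -158760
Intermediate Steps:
Y = -42 (Y = -6*(1 + 6) = -6*7 = -42)
r = -42
-105*r*(-36) = -105*(-42)*(-36) = 4410*(-36) = -158760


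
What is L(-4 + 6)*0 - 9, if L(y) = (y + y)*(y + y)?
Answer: -9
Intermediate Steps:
L(y) = 4*y² (L(y) = (2*y)*(2*y) = 4*y²)
L(-4 + 6)*0 - 9 = (4*(-4 + 6)²)*0 - 9 = (4*2²)*0 - 9 = (4*4)*0 - 9 = 16*0 - 9 = 0 - 9 = -9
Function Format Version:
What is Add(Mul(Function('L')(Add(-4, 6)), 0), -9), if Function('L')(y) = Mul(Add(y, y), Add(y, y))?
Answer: -9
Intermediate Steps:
Function('L')(y) = Mul(4, Pow(y, 2)) (Function('L')(y) = Mul(Mul(2, y), Mul(2, y)) = Mul(4, Pow(y, 2)))
Add(Mul(Function('L')(Add(-4, 6)), 0), -9) = Add(Mul(Mul(4, Pow(Add(-4, 6), 2)), 0), -9) = Add(Mul(Mul(4, Pow(2, 2)), 0), -9) = Add(Mul(Mul(4, 4), 0), -9) = Add(Mul(16, 0), -9) = Add(0, -9) = -9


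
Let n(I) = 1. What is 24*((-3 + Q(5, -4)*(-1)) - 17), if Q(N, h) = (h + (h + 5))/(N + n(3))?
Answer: -468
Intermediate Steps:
Q(N, h) = (5 + 2*h)/(1 + N) (Q(N, h) = (h + (h + 5))/(N + 1) = (h + (5 + h))/(1 + N) = (5 + 2*h)/(1 + N))
24*((-3 + Q(5, -4)*(-1)) - 17) = 24*((-3 + ((5 + 2*(-4))/(1 + 5))*(-1)) - 17) = 24*((-3 + ((5 - 8)/6)*(-1)) - 17) = 24*((-3 + ((⅙)*(-3))*(-1)) - 17) = 24*((-3 - ½*(-1)) - 17) = 24*((-3 + ½) - 17) = 24*(-5/2 - 17) = 24*(-39/2) = -468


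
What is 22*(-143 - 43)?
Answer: -4092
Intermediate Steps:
22*(-143 - 43) = 22*(-186) = -4092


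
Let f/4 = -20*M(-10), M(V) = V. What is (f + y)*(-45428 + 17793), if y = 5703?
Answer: -179710405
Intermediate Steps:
f = 800 (f = 4*(-20*(-10)) = 4*200 = 800)
(f + y)*(-45428 + 17793) = (800 + 5703)*(-45428 + 17793) = 6503*(-27635) = -179710405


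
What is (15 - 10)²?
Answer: 25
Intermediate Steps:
(15 - 10)² = 5² = 25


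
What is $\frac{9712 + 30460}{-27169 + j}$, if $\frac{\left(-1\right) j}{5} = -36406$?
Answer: $\frac{40172}{154861} \approx 0.25941$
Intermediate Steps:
$j = 182030$ ($j = \left(-5\right) \left(-36406\right) = 182030$)
$\frac{9712 + 30460}{-27169 + j} = \frac{9712 + 30460}{-27169 + 182030} = \frac{40172}{154861}$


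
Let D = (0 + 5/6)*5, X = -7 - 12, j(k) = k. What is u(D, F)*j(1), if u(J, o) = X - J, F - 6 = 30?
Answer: -139/6 ≈ -23.167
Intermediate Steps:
F = 36 (F = 6 + 30 = 36)
X = -19
D = 25/6 (D = (0 + 5*(⅙))*5 = (0 + ⅚)*5 = (⅚)*5 = 25/6 ≈ 4.1667)
u(J, o) = -19 - J
u(D, F)*j(1) = (-19 - 1*25/6)*1 = (-19 - 25/6)*1 = -139/6*1 = -139/6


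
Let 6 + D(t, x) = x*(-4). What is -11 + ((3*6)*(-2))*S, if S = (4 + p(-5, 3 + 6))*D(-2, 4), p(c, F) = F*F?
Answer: 67309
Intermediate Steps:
p(c, F) = F²
D(t, x) = -6 - 4*x (D(t, x) = -6 + x*(-4) = -6 - 4*x)
S = -1870 (S = (4 + (3 + 6)²)*(-6 - 4*4) = (4 + 9²)*(-6 - 16) = (4 + 81)*(-22) = 85*(-22) = -1870)
-11 + ((3*6)*(-2))*S = -11 + ((3*6)*(-2))*(-1870) = -11 + (18*(-2))*(-1870) = -11 - 36*(-1870) = -11 + 67320 = 67309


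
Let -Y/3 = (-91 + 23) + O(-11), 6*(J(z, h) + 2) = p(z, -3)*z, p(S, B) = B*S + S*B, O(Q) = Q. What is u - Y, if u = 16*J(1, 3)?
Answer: -285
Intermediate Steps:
p(S, B) = 2*B*S (p(S, B) = B*S + B*S = 2*B*S)
J(z, h) = -2 - z² (J(z, h) = -2 + ((2*(-3)*z)*z)/6 = -2 + ((-6*z)*z)/6 = -2 + (-6*z²)/6 = -2 - z²)
u = -48 (u = 16*(-2 - 1*1²) = 16*(-2 - 1*1) = 16*(-2 - 1) = 16*(-3) = -48)
Y = 237 (Y = -3*((-91 + 23) - 11) = -3*(-68 - 11) = -3*(-79) = 237)
u - Y = -48 - 1*237 = -48 - 237 = -285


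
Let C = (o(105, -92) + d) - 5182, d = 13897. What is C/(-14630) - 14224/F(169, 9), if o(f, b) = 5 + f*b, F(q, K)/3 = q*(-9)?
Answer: 21238634/6675669 ≈ 3.1815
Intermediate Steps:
F(q, K) = -27*q (F(q, K) = 3*(q*(-9)) = 3*(-9*q) = -27*q)
o(f, b) = 5 + b*f
C = -940 (C = ((5 - 92*105) + 13897) - 5182 = ((5 - 9660) + 13897) - 5182 = (-9655 + 13897) - 5182 = 4242 - 5182 = -940)
C/(-14630) - 14224/F(169, 9) = -940/(-14630) - 14224/((-27*169)) = -940*(-1/14630) - 14224/(-4563) = 94/1463 - 14224*(-1/4563) = 94/1463 + 14224/4563 = 21238634/6675669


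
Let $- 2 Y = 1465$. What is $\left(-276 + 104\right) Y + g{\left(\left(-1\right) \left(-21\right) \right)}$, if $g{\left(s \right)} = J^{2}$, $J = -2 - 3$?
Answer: $126015$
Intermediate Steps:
$J = -5$
$g{\left(s \right)} = 25$ ($g{\left(s \right)} = \left(-5\right)^{2} = 25$)
$Y = - \frac{1465}{2}$ ($Y = \left(- \frac{1}{2}\right) 1465 = - \frac{1465}{2} \approx -732.5$)
$\left(-276 + 104\right) Y + g{\left(\left(-1\right) \left(-21\right) \right)} = \left(-276 + 104\right) \left(- \frac{1465}{2}\right) + 25 = \left(-172\right) \left(- \frac{1465}{2}\right) + 25 = 125990 + 25 = 126015$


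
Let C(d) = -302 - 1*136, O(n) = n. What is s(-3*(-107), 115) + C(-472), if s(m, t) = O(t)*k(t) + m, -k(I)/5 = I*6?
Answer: -396867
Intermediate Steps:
C(d) = -438 (C(d) = -302 - 136 = -438)
k(I) = -30*I (k(I) = -5*I*6 = -30*I)
s(m, t) = m - 30*t² (s(m, t) = t*(-30*t) + m = -30*t² + m = m - 30*t²)
s(-3*(-107), 115) + C(-472) = (-3*(-107) - 30*115²) - 438 = (321 - 30*13225) - 438 = (321 - 396750) - 438 = -396429 - 438 = -396867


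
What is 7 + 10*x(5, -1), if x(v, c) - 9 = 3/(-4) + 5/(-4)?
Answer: 77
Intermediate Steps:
x(v, c) = 7 (x(v, c) = 9 + (3/(-4) + 5/(-4)) = 9 + (3*(-¼) + 5*(-¼)) = 9 + (-¾ - 5/4) = 9 - 2 = 7)
7 + 10*x(5, -1) = 7 + 10*7 = 7 + 70 = 77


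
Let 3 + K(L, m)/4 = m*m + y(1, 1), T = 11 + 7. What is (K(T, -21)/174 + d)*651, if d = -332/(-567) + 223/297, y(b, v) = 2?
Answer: 64208285/8613 ≈ 7454.8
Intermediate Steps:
T = 18
d = 8335/6237 (d = -332*(-1/567) + 223*(1/297) = 332/567 + 223/297 = 8335/6237 ≈ 1.3364)
K(L, m) = -4 + 4*m² (K(L, m) = -12 + 4*(m*m + 2) = -12 + 4*(m² + 2) = -12 + 4*(2 + m²) = -12 + (8 + 4*m²) = -4 + 4*m²)
(K(T, -21)/174 + d)*651 = ((-4 + 4*(-21)²)/174 + 8335/6237)*651 = ((-4 + 4*441)*(1/174) + 8335/6237)*651 = ((-4 + 1764)*(1/174) + 8335/6237)*651 = (1760*(1/174) + 8335/6237)*651 = (880/87 + 8335/6237)*651 = (2071235/180873)*651 = 64208285/8613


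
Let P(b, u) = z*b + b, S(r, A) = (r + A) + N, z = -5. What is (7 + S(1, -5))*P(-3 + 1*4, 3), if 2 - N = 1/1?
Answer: -16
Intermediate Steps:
N = 1 (N = 2 - 1/1 = 2 - 1*1 = 2 - 1 = 1)
S(r, A) = 1 + A + r (S(r, A) = (r + A) + 1 = (A + r) + 1 = 1 + A + r)
P(b, u) = -4*b (P(b, u) = -5*b + b = -4*b)
(7 + S(1, -5))*P(-3 + 1*4, 3) = (7 + (1 - 5 + 1))*(-4*(-3 + 1*4)) = (7 - 3)*(-4*(-3 + 4)) = 4*(-4*1) = 4*(-4) = -16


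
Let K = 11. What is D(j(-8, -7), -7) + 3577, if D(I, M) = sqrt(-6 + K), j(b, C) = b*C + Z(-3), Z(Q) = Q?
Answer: 3577 + sqrt(5) ≈ 3579.2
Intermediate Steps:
j(b, C) = -3 + C*b (j(b, C) = b*C - 3 = C*b - 3 = -3 + C*b)
D(I, M) = sqrt(5) (D(I, M) = sqrt(-6 + 11) = sqrt(5))
D(j(-8, -7), -7) + 3577 = sqrt(5) + 3577 = 3577 + sqrt(5)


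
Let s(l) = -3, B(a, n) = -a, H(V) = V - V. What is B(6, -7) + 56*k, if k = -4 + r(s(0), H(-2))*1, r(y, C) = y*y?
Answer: 274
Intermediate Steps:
H(V) = 0
r(y, C) = y²
k = 5 (k = -4 + (-3)²*1 = -4 + 9*1 = -4 + 9 = 5)
B(6, -7) + 56*k = -1*6 + 56*5 = -6 + 280 = 274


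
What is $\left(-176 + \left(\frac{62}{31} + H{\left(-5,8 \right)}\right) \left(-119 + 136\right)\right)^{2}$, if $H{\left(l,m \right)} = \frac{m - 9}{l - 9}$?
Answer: $\frac{3884841}{196} \approx 19821.0$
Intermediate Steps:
$H{\left(l,m \right)} = \frac{-9 + m}{-9 + l}$
$\left(-176 + \left(\frac{62}{31} + H{\left(-5,8 \right)}\right) \left(-119 + 136\right)\right)^{2} = \left(-176 + \left(\frac{62}{31} + \frac{-9 + 8}{-9 - 5}\right) \left(-119 + 136\right)\right)^{2} = \left(-176 + \left(62 \cdot \frac{1}{31} + \frac{1}{-14} \left(-1\right)\right) 17\right)^{2} = \left(-176 + \left(2 - - \frac{1}{14}\right) 17\right)^{2} = \left(-176 + \left(2 + \frac{1}{14}\right) 17\right)^{2} = \left(-176 + \frac{29}{14} \cdot 17\right)^{2} = \left(-176 + \frac{493}{14}\right)^{2} = \left(- \frac{1971}{14}\right)^{2} = \frac{3884841}{196}$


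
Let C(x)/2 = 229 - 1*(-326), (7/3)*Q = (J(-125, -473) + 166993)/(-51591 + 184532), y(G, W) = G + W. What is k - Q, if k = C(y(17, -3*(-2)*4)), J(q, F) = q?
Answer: 1032450966/930587 ≈ 1109.5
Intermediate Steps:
Q = 500604/930587 (Q = 3*((-125 + 166993)/(-51591 + 184532))/7 = 3*(166868/132941)/7 = 3*(166868*(1/132941))/7 = (3/7)*(166868/132941) = 500604/930587 ≈ 0.53794)
C(x) = 1110 (C(x) = 2*(229 - 1*(-326)) = 2*(229 + 326) = 2*555 = 1110)
k = 1110
k - Q = 1110 - 1*500604/930587 = 1110 - 500604/930587 = 1032450966/930587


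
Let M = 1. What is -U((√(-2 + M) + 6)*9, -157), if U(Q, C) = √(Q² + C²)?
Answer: -2*√(6871 + 243*I) ≈ -165.81 - 2.9311*I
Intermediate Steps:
U(Q, C) = √(C² + Q²)
-U((√(-2 + M) + 6)*9, -157) = -√((-157)² + ((√(-2 + 1) + 6)*9)²) = -√(24649 + ((√(-1) + 6)*9)²) = -√(24649 + ((I + 6)*9)²) = -√(24649 + ((6 + I)*9)²) = -√(24649 + (54 + 9*I)²)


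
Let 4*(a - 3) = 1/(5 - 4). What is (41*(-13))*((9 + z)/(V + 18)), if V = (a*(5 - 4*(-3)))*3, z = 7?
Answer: -34112/735 ≈ -46.411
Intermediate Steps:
a = 13/4 (a = 3 + 1/(4*(5 - 4)) = 3 + (¼)/1 = 3 + (¼)*1 = 3 + ¼ = 13/4 ≈ 3.2500)
V = 663/4 (V = (13*(5 - 4*(-3))/4)*3 = (13*(5 + 12)/4)*3 = ((13/4)*17)*3 = (221/4)*3 = 663/4 ≈ 165.75)
(41*(-13))*((9 + z)/(V + 18)) = (41*(-13))*((9 + 7)/(663/4 + 18)) = -8528/735/4 = -8528*4/735 = -533*64/735 = -34112/735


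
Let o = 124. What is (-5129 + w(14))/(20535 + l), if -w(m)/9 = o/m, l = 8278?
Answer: -36461/201691 ≈ -0.18078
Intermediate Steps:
w(m) = -1116/m
(-5129 + w(14))/(20535 + l) = (-5129 - 1116/14)/(20535 + 8278) = (-5129 - 1116*1/14)/28813 = (-5129 - 558/7)*(1/28813) = -36461/7*1/28813 = -36461/201691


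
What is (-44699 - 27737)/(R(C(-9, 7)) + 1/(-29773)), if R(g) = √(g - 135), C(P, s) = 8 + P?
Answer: 2156637028*I/(I + 59546*√34) ≈ 0.017889 + 6211.3*I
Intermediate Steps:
R(g) = √(-135 + g)
(-44699 - 27737)/(R(C(-9, 7)) + 1/(-29773)) = (-44699 - 27737)/(√(-135 + (8 - 9)) + 1/(-29773)) = -72436/(√(-135 - 1) - 1/29773) = -72436/(√(-136) - 1/29773) = -72436/(2*I*√34 - 1/29773) = -72436/(-1/29773 + 2*I*√34)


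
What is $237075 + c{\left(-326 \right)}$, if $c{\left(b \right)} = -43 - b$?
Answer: $237358$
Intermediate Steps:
$237075 + c{\left(-326 \right)} = 237075 - -283 = 237075 + \left(-43 + 326\right) = 237075 + 283 = 237358$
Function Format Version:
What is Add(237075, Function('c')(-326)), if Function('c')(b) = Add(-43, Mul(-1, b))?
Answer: 237358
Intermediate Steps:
Add(237075, Function('c')(-326)) = Add(237075, Add(-43, Mul(-1, -326))) = Add(237075, Add(-43, 326)) = Add(237075, 283) = 237358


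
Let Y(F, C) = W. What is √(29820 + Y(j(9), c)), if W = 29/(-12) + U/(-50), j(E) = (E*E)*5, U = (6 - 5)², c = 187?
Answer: √26835807/30 ≈ 172.68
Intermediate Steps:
U = 1 (U = 1² = 1)
j(E) = 5*E² (j(E) = E²*5 = 5*E²)
W = -731/300 (W = 29/(-12) + 1/(-50) = 29*(-1/12) + 1*(-1/50) = -29/12 - 1/50 = -731/300 ≈ -2.4367)
Y(F, C) = -731/300
√(29820 + Y(j(9), c)) = √(29820 - 731/300) = √(8945269/300) = √26835807/30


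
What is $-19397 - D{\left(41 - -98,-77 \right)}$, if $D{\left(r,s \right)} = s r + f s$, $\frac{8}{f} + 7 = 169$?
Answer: $- \frac{703906}{81} \approx -8690.2$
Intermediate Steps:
$f = \frac{4}{81}$ ($f = \frac{8}{-7 + 169} = \frac{8}{162} = 8 \cdot \frac{1}{162} = \frac{4}{81} \approx 0.049383$)
$D{\left(r,s \right)} = \frac{4 s}{81} + r s$ ($D{\left(r,s \right)} = s r + \frac{4 s}{81} = r s + \frac{4 s}{81} = \frac{4 s}{81} + r s$)
$-19397 - D{\left(41 - -98,-77 \right)} = -19397 - \frac{1}{81} \left(-77\right) \left(4 + 81 \left(41 - -98\right)\right) = -19397 - \frac{1}{81} \left(-77\right) \left(4 + 81 \left(41 + 98\right)\right) = -19397 - \frac{1}{81} \left(-77\right) \left(4 + 81 \cdot 139\right) = -19397 - \frac{1}{81} \left(-77\right) \left(4 + 11259\right) = -19397 - \frac{1}{81} \left(-77\right) 11263 = -19397 - - \frac{867251}{81} = -19397 + \frac{867251}{81} = - \frac{703906}{81}$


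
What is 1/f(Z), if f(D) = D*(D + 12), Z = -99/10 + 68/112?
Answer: -19600/493079 ≈ -0.039750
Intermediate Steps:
Z = -1301/140 (Z = -99*⅒ + 68*(1/112) = -99/10 + 17/28 = -1301/140 ≈ -9.2929)
f(D) = D*(12 + D)
1/f(Z) = 1/(-1301*(12 - 1301/140)/140) = 1/(-1301/140*379/140) = 1/(-493079/19600) = -19600/493079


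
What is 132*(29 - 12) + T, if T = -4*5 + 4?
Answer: 2228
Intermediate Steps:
T = -16 (T = -20 + 4 = -16)
132*(29 - 12) + T = 132*(29 - 12) - 16 = 132*17 - 16 = 2244 - 16 = 2228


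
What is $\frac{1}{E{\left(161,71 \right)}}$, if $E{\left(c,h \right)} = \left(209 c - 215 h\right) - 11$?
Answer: $\frac{1}{18373} \approx 5.4428 \cdot 10^{-5}$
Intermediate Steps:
$E{\left(c,h \right)} = -11 - 215 h + 209 c$ ($E{\left(c,h \right)} = \left(- 215 h + 209 c\right) - 11 = -11 - 215 h + 209 c$)
$\frac{1}{E{\left(161,71 \right)}} = \frac{1}{-11 - 15265 + 209 \cdot 161} = \frac{1}{-11 - 15265 + 33649} = \frac{1}{18373}$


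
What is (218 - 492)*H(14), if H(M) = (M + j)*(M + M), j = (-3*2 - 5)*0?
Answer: -107408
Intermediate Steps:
j = 0 (j = (-6 - 5)*0 = -11*0 = 0)
H(M) = 2*M² (H(M) = (M + 0)*(M + M) = M*(2*M) = 2*M²)
(218 - 492)*H(14) = (218 - 492)*(2*14²) = -548*196 = -274*392 = -107408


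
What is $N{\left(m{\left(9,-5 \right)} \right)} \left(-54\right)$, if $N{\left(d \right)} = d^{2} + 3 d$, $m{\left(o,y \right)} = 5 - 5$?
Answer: $0$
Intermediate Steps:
$m{\left(o,y \right)} = 0$ ($m{\left(o,y \right)} = 5 - 5 = 0$)
$N{\left(m{\left(9,-5 \right)} \right)} \left(-54\right) = 0 \left(3 + 0\right) \left(-54\right) = 0 \cdot 3 \left(-54\right) = 0 \left(-54\right) = 0$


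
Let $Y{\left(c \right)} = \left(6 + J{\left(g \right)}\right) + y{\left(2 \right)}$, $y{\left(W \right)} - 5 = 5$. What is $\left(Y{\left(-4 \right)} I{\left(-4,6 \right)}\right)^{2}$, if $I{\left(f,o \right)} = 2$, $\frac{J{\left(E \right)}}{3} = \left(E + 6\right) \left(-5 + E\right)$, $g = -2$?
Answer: $18496$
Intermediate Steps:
$y{\left(W \right)} = 10$ ($y{\left(W \right)} = 5 + 5 = 10$)
$J{\left(E \right)} = 3 \left(-5 + E\right) \left(6 + E\right)$ ($J{\left(E \right)} = 3 \left(E + 6\right) \left(-5 + E\right) = 3 \left(6 + E\right) \left(-5 + E\right) = 3 \left(-5 + E\right) \left(6 + E\right)$)
$Y{\left(c \right)} = -68$ ($Y{\left(c \right)} = \left(6 + \left(-90 + 3 \left(-2\right) + 3 \left(-2\right)^{2}\right)\right) + 10 = \left(6 - 84\right) + 10 = -78 + 10 = -68$)
$\left(Y{\left(-4 \right)} I{\left(-4,6 \right)}\right)^{2} = \left(\left(-68\right) 2\right)^{2} = \left(-136\right)^{2} = 18496$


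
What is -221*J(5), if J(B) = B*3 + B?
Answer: -4420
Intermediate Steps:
J(B) = 4*B (J(B) = 3*B + B = 4*B)
-221*J(5) = -884*5 = -221*20 = -4420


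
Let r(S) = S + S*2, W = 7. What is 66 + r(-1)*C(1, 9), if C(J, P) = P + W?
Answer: 18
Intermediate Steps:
C(J, P) = 7 + P (C(J, P) = P + 7 = 7 + P)
r(S) = 3*S (r(S) = S + 2*S = 3*S)
66 + r(-1)*C(1, 9) = 66 + (3*(-1))*(7 + 9) = 66 - 3*16 = 66 - 48 = 18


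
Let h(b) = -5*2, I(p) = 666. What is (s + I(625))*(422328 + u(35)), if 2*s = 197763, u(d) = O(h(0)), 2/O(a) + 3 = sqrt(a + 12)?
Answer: 294291278775/7 - 199095*sqrt(2)/7 ≈ 4.2042e+10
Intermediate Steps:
h(b) = -10
O(a) = 2/(-3 + sqrt(12 + a)) (O(a) = 2/(-3 + sqrt(a + 12)) = 2/(-3 + sqrt(12 + a)))
u(d) = 2/(-3 + sqrt(2)) (u(d) = 2/(-3 + sqrt(12 - 10)) = 2/(-3 + sqrt(2)))
s = 197763/2 (s = (1/2)*197763 = 197763/2 ≈ 98882.)
(s + I(625))*(422328 + u(35)) = (197763/2 + 666)*(422328 + (-6/7 - 2*sqrt(2)/7)) = 199095*(2956290/7 - 2*sqrt(2)/7)/2 = 294291278775/7 - 199095*sqrt(2)/7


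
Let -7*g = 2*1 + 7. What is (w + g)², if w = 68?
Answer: 218089/49 ≈ 4450.8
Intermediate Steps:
g = -9/7 (g = -(2*1 + 7)/7 = -(2 + 7)/7 = -⅐*9 = -9/7 ≈ -1.2857)
(w + g)² = (68 - 9/7)² = (467/7)² = 218089/49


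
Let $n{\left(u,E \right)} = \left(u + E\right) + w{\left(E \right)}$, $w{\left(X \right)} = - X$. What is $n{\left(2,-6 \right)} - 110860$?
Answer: $-110858$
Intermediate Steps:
$n{\left(u,E \right)} = u$ ($n{\left(u,E \right)} = \left(u + E\right) - E = \left(E + u\right) - E = u$)
$n{\left(2,-6 \right)} - 110860 = 2 - 110860 = -110858$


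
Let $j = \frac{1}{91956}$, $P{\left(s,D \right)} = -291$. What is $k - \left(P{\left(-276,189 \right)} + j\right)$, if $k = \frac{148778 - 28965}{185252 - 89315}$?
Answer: $\frac{286468268327}{980220308} \approx 292.25$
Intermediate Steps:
$j = \frac{1}{91956} \approx 1.0875 \cdot 10^{-5}$
$k = \frac{119813}{95937} \approx 1.2489$
$k - \left(P{\left(-276,189 \right)} + j\right) = \frac{119813}{95937} - \left(-291 + \frac{1}{91956}\right) = \frac{119813}{95937} - - \frac{26759195}{91956} = \frac{119813}{95937} + \frac{26759195}{91956} = \frac{286468268327}{980220308}$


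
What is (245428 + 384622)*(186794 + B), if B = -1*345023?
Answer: -99692181450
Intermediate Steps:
B = -345023
(245428 + 384622)*(186794 + B) = (245428 + 384622)*(186794 - 345023) = 630050*(-158229) = -99692181450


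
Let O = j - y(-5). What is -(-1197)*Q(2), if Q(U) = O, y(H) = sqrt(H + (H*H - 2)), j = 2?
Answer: 2394 - 3591*sqrt(2) ≈ -2684.4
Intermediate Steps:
y(H) = sqrt(-2 + H + H**2) (y(H) = sqrt(H + (H**2 - 2)) = sqrt(H + (-2 + H**2)) = sqrt(-2 + H + H**2))
O = 2 - 3*sqrt(2) (O = 2 - sqrt(-2 - 5 + (-5)**2) = 2 - sqrt(-2 - 5 + 25) = 2 - sqrt(18) = 2 - 3*sqrt(2) ≈ -2.2426)
Q(U) = 2 - 3*sqrt(2)
-(-1197)*Q(2) = -(-1197)*(2 - 3*sqrt(2)) = -399*(-6 + 9*sqrt(2)) = 2394 - 3591*sqrt(2)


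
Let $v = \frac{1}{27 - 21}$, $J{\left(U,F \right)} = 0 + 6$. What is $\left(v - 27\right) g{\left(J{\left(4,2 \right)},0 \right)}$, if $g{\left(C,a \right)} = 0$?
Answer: $0$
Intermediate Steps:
$J{\left(U,F \right)} = 6$
$v = \frac{1}{6} \approx 0.16667$
$\left(v - 27\right) g{\left(J{\left(4,2 \right)},0 \right)} = \left(\frac{1}{6} - 27\right) 0 = \left(- \frac{161}{6}\right) 0 = 0$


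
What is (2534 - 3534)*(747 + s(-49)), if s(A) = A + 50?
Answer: -748000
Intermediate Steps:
s(A) = 50 + A
(2534 - 3534)*(747 + s(-49)) = (2534 - 3534)*(747 + (50 - 49)) = -1000*(747 + 1) = -1000*748 = -748000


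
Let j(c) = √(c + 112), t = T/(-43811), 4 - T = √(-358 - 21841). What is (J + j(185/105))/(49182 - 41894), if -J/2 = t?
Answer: 1/39911821 + √50169/153048 - I*√22199/159647284 ≈ 0.0014635 - 9.3327e-7*I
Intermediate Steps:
T = 4 - I*√22199 (T = 4 - √(-358 - 21841) = 4 - √(-22199) = 4 - I*√22199 ≈ 4.0 - 148.99*I)
t = -4/43811 + I*√22199/43811 (t = (4 - I*√22199)/(-43811) = (4 - I*√22199)*(-1/43811) = -4/43811 + I*√22199/43811 ≈ -9.1301e-5 + 0.0034008*I)
J = 8/43811 - 2*I*√22199/43811 (J = -2*(-4/43811 + I*√22199/43811) = 8/43811 - 2*I*√22199/43811 ≈ 0.0001826 - 0.0068016*I)
j(c) = √(112 + c)
(J + j(185/105))/(49182 - 41894) = ((8/43811 - 2*I*√22199/43811) + √(112 + 185/105))/(49182 - 41894) = ((8/43811 - 2*I*√22199/43811) + √(112 + 185*(1/105)))/7288 = ((8/43811 - 2*I*√22199/43811) + √(112 + 37/21))*(1/7288) = ((8/43811 - 2*I*√22199/43811) + √(2389/21))*(1/7288) = ((8/43811 - 2*I*√22199/43811) + √50169/21)*(1/7288) = (8/43811 + √50169/21 - 2*I*√22199/43811)*(1/7288) = 1/39911821 + √50169/153048 - I*√22199/159647284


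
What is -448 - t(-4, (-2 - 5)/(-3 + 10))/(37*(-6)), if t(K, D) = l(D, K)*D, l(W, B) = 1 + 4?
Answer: -99461/222 ≈ -448.02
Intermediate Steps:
l(W, B) = 5
t(K, D) = 5*D
-448 - t(-4, (-2 - 5)/(-3 + 10))/(37*(-6)) = -448 - 5*((-2 - 5)/(-3 + 10))/(37*(-6)) = -448 - 5*(-7/7)/(-222) = -448 - 5*(-7*⅐)*(-1)/222 = -448 - 5*(-1)*(-1)/222 = -448 - (-5)*(-1)/222 = -448 - 1*5/222 = -448 - 5/222 = -99461/222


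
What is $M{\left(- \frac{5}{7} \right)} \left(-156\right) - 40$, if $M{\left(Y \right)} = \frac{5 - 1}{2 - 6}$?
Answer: $116$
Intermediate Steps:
$M{\left(Y \right)} = -1$ ($M{\left(Y \right)} = \frac{4}{-4} = 4 \left(- \frac{1}{4}\right) = -1$)
$M{\left(- \frac{5}{7} \right)} \left(-156\right) - 40 = \left(-1\right) \left(-156\right) - 40 = 156 - 40 = 116$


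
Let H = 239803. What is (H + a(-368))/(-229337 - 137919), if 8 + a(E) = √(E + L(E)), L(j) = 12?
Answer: -239795/367256 - I*√89/183628 ≈ -0.65294 - 5.1375e-5*I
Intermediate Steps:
a(E) = -8 + √(12 + E) (a(E) = -8 + √(E + 12) = -8 + √(12 + E))
(H + a(-368))/(-229337 - 137919) = (239803 + (-8 + √(12 - 368)))/(-229337 - 137919) = (239803 + (-8 + √(-356)))/(-367256) = (239803 + (-8 + 2*I*√89))*(-1/367256) = (239795 + 2*I*√89)*(-1/367256) = -239795/367256 - I*√89/183628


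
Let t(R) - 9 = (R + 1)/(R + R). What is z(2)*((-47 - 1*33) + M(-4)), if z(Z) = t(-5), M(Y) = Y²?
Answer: -3008/5 ≈ -601.60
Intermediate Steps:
t(R) = 9 + (1 + R)/(2*R) (t(R) = 9 + (R + 1)/(R + R) = 9 + (1 + R)/((2*R)) = 9 + (1 + R)*(1/(2*R)) = 9 + (1 + R)/(2*R))
z(Z) = 47/5 (z(Z) = (½)*(1 + 19*(-5))/(-5) = (½)*(-⅕)*(1 - 95) = (½)*(-⅕)*(-94) = 47/5)
z(2)*((-47 - 1*33) + M(-4)) = 47*((-47 - 1*33) + (-4)²)/5 = 47*((-47 - 33) + 16)/5 = 47*(-80 + 16)/5 = (47/5)*(-64) = -3008/5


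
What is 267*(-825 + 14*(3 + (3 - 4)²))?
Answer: -205323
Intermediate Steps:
267*(-825 + 14*(3 + (3 - 4)²)) = 267*(-825 + 14*(3 + (-1)²)) = 267*(-825 + 14*(3 + 1)) = 267*(-825 + 14*4) = 267*(-825 + 56) = 267*(-769) = -205323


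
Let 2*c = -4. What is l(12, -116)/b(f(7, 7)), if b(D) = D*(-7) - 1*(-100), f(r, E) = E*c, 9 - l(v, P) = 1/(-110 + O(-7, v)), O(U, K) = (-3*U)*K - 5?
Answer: 56/1233 ≈ 0.045418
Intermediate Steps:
c = -2 (c = (1/2)*(-4) = -2)
O(U, K) = -5 - 3*K*U (O(U, K) = -3*K*U - 5 = -5 - 3*K*U)
l(v, P) = 9 - 1/(-115 + 21*v) (l(v, P) = 9 - 1/(-110 + (-5 - 3*v*(-7))) = 9 - 1/(-110 + (-5 + 21*v)) = 9 - 1/(-115 + 21*v))
f(r, E) = -2*E (f(r, E) = E*(-2) = -2*E)
b(D) = 100 - 7*D (b(D) = -7*D + 100 = 100 - 7*D)
l(12, -116)/b(f(7, 7)) = (7*(148 - 27*12)/(115 - 21*12))/(100 - (-14)*7) = (7*(148 - 324)/(115 - 252))/(100 - 7*(-14)) = (7*(-176)/(-137))/(100 + 98) = (7*(-1/137)*(-176))/198 = (1232/137)*(1/198) = 56/1233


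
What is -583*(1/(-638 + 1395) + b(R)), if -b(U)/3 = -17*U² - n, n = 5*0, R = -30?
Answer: -20257093483/757 ≈ -2.6760e+7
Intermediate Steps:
n = 0
b(U) = 51*U² (b(U) = -3*(-17*U² - 1*0) = -3*(-17*U² + 0) = -(-51)*U² = 51*U²)
-583*(1/(-638 + 1395) + b(R)) = -583*(1/(-638 + 1395) + 51*(-30)²) = -583*(1/757 + 51*900) = -583*(1/757 + 45900) = -583*34746301/757 = -20257093483/757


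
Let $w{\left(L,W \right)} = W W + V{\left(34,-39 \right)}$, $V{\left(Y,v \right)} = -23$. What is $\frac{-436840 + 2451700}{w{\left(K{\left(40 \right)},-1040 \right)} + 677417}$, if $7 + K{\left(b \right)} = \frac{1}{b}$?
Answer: $\frac{1007430}{879497} \approx 1.1455$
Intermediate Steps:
$K{\left(b \right)} = -7 + \frac{1}{b}$
$w{\left(L,W \right)} = -23 + W^{2}$ ($w{\left(L,W \right)} = W W - 23 = W^{2} - 23 = -23 + W^{2}$)
$\frac{-436840 + 2451700}{w{\left(K{\left(40 \right)},-1040 \right)} + 677417} = \frac{-436840 + 2451700}{\left(-23 + \left(-1040\right)^{2}\right) + 677417} = \frac{2014860}{\left(-23 + 1081600\right) + 677417} = \frac{2014860}{1081577 + 677417} = \frac{2014860}{1758994} = 2014860 \cdot \frac{1}{1758994} = \frac{1007430}{879497}$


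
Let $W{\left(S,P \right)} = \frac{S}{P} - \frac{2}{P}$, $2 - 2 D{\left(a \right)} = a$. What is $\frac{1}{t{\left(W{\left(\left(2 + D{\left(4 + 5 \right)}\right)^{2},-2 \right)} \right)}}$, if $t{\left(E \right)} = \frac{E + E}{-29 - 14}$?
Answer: $172$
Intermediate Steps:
$D{\left(a \right)} = 1 - \frac{a}{2}$
$W{\left(S,P \right)} = - \frac{2}{P} + \frac{S}{P}$
$t{\left(E \right)} = - \frac{2 E}{43}$ ($t{\left(E \right)} = \frac{2 E}{-43} = 2 E \left(- \frac{1}{43}\right) = - \frac{2 E}{43}$)
$\frac{1}{t{\left(W{\left(\left(2 + D{\left(4 + 5 \right)}\right)^{2},-2 \right)} \right)}} = \frac{1}{\left(- \frac{2}{43}\right) \frac{-2 + \left(2 + \left(1 - \frac{4 + 5}{2}\right)\right)^{2}}{-2}} = \frac{1}{\left(- \frac{2}{43}\right) \left(- \frac{-2 + \left(2 + \left(1 - \frac{9}{2}\right)\right)^{2}}{2}\right)} = \frac{1}{\left(- \frac{2}{43}\right) \left(- \frac{-2 + \left(2 - \frac{7}{2}\right)^{2}}{2}\right)} = \frac{1}{\left(- \frac{2}{43}\right) \left(- \frac{-2 + \left(- \frac{3}{2}\right)^{2}}{2}\right)} = \frac{1}{\left(- \frac{2}{43}\right) \left(- \frac{-2 + \frac{9}{4}}{2}\right)} = \frac{1}{\left(- \frac{2}{43}\right) \left(\left(- \frac{1}{2}\right) \frac{1}{4}\right)} = \frac{1}{\left(- \frac{2}{43}\right) \left(- \frac{1}{8}\right)} = \frac{1}{\frac{1}{172}} = 172$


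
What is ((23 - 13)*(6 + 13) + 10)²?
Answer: 40000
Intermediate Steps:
((23 - 13)*(6 + 13) + 10)² = (10*19 + 10)² = (190 + 10)² = 200² = 40000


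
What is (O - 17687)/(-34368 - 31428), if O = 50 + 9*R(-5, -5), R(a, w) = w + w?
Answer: 5909/21932 ≈ 0.26942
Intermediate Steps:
R(a, w) = 2*w
O = -40 (O = 50 + 9*(2*(-5)) = 50 + 9*(-10) = 50 - 90 = -40)
(O - 17687)/(-34368 - 31428) = (-40 - 17687)/(-34368 - 31428) = -17727/(-65796) = -17727*(-1/65796) = 5909/21932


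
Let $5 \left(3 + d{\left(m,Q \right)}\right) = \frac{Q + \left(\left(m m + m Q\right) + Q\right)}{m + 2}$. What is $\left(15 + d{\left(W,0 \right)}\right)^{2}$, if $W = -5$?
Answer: $\frac{961}{9} \approx 106.78$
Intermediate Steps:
$d{\left(m,Q \right)} = -3 + \frac{m^{2} + 2 Q + Q m}{5 \left(2 + m\right)}$ ($d{\left(m,Q \right)} = -3 + \frac{\left(Q + \left(\left(m m + m Q\right) + Q\right)\right) \frac{1}{m + 2}}{5} = -3 + \frac{\left(Q + \left(\left(m^{2} + Q m\right) + Q\right)\right) \frac{1}{2 + m}}{5} = -3 + \frac{\left(Q + \left(Q + m^{2} + Q m\right)\right) \frac{1}{2 + m}}{5} = -3 + \frac{\left(m^{2} + 2 Q + Q m\right) \frac{1}{2 + m}}{5} = -3 + \frac{\frac{1}{2 + m} \left(m^{2} + 2 Q + Q m\right)}{5} = -3 + \frac{m^{2} + 2 Q + Q m}{5 \left(2 + m\right)}$)
$\left(15 + d{\left(W,0 \right)}\right)^{2} = \left(15 + \frac{-30 + \left(-5\right)^{2} - -75 + 2 \cdot 0 + 0 \left(-5\right)}{5 \left(2 - 5\right)}\right)^{2} = \left(15 + \frac{-30 + 25 + 75 + 0 + 0}{5 \left(-3\right)}\right)^{2} = \left(15 + \frac{1}{5} \left(- \frac{1}{3}\right) 70\right)^{2} = \left(15 - \frac{14}{3}\right)^{2} = \left(\frac{31}{3}\right)^{2} = \frac{961}{9}$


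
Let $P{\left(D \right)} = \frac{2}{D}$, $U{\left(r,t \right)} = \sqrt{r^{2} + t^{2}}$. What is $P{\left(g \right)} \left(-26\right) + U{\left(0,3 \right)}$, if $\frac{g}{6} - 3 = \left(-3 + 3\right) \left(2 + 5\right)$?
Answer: $\frac{1}{9} \approx 0.11111$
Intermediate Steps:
$g = 18$ ($g = 18 + 6 \left(-3 + 3\right) \left(2 + 5\right) = 18 + 6 \cdot 0 \cdot 7 = 18 + 6 \cdot 0 = 18 + 0 = 18$)
$P{\left(g \right)} \left(-26\right) + U{\left(0,3 \right)} = \frac{2}{18} \left(-26\right) + \sqrt{0^{2} + 3^{2}} = 2 \cdot \frac{1}{18} \left(-26\right) + \sqrt{0 + 9} = \frac{1}{9} \left(-26\right) + \sqrt{9} = - \frac{26}{9} + 3 = \frac{1}{9}$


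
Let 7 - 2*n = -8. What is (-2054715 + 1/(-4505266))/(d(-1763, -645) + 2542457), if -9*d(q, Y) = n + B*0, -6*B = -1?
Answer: -27771112887573/34363323972521 ≈ -0.80816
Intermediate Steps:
B = ⅙ (B = -⅙*(-1) = ⅙ ≈ 0.16667)
n = 15/2 (n = 7/2 - ½*(-8) = 7/2 + 4 = 15/2 ≈ 7.5000)
d(q, Y) = -⅚ (d(q, Y) = -(15/2 + (⅙)*0)/9 = -(15/2 + 0)/9 = -⅑*15/2 = -⅚)
(-2054715 + 1/(-4505266))/(d(-1763, -645) + 2542457) = (-2054715 + 1/(-4505266))/(-⅚ + 2542457) = (-2054715 - 1/4505266)/(15254737/6) = -9257037629191/4505266*6/15254737 = -27771112887573/34363323972521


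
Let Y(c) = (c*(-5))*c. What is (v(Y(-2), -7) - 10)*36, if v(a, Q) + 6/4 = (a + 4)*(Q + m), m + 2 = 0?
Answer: 4770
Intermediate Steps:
m = -2 (m = -2 + 0 = -2)
Y(c) = -5*c² (Y(c) = (-5*c)*c = -5*c²)
v(a, Q) = -3/2 + (-2 + Q)*(4 + a) (v(a, Q) = -3/2 + (a + 4)*(Q - 2) = -3/2 + (4 + a)*(-2 + Q) = -3/2 + (-2 + Q)*(4 + a))
(v(Y(-2), -7) - 10)*36 = ((-19/2 - (-10)*(-2)² + 4*(-7) - (-35)*(-2)²) - 10)*36 = ((-19/2 - (-10)*4 - 28 - (-35)*4) - 10)*36 = ((-19/2 - 2*(-20) - 28 - 7*(-20)) - 10)*36 = ((-19/2 + 40 - 28 + 140) - 10)*36 = (285/2 - 10)*36 = (265/2)*36 = 4770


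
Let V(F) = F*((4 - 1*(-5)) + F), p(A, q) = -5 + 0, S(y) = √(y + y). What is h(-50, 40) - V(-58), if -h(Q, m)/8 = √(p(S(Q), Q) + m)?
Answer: -2842 - 8*√35 ≈ -2889.3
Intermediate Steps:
S(y) = √2*√y (S(y) = √(2*y) = √2*√y)
p(A, q) = -5
h(Q, m) = -8*√(-5 + m)
V(F) = F*(9 + F) (V(F) = F*((4 + 5) + F) = F*(9 + F))
h(-50, 40) - V(-58) = -8*√(-5 + 40) - (-58)*(9 - 58) = -8*√35 - (-58)*(-49) = -8*√35 - 1*2842 = -8*√35 - 2842 = -2842 - 8*√35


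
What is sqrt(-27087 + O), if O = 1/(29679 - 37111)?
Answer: I*sqrt(374035066930)/3716 ≈ 164.58*I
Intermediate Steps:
O = -1/7432 (O = 1/(-7432) = -1/7432 ≈ -0.00013455)
sqrt(-27087 + O) = sqrt(-27087 - 1/7432) = sqrt(-201310585/7432) = I*sqrt(374035066930)/3716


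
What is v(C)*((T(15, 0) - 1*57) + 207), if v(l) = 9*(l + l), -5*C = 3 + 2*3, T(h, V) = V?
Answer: -4860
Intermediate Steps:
C = -9/5 (C = -(3 + 2*3)/5 = -(3 + 6)/5 = -⅕*9 = -9/5 ≈ -1.8000)
v(l) = 18*l (v(l) = 9*(2*l) = 18*l)
v(C)*((T(15, 0) - 1*57) + 207) = (18*(-9/5))*((0 - 1*57) + 207) = -162*((0 - 57) + 207)/5 = -162*(-57 + 207)/5 = -162/5*150 = -4860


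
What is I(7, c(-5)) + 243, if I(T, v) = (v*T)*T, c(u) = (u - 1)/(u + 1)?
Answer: 633/2 ≈ 316.50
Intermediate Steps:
c(u) = (-1 + u)/(1 + u)
I(T, v) = v*T² (I(T, v) = (T*v)*T = v*T²)
I(7, c(-5)) + 243 = ((-1 - 5)/(1 - 5))*7² + 243 = (-6/(-4))*49 + 243 = -¼*(-6)*49 + 243 = (3/2)*49 + 243 = 147/2 + 243 = 633/2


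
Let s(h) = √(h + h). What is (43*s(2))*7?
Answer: 602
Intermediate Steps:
s(h) = √2*√h (s(h) = √(2*h) = √2*√h)
(43*s(2))*7 = (43*(√2*√2))*7 = (43*2)*7 = 86*7 = 602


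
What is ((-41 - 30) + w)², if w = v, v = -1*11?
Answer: 6724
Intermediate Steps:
v = -11
w = -11
((-41 - 30) + w)² = ((-41 - 30) - 11)² = (-71 - 11)² = (-82)² = 6724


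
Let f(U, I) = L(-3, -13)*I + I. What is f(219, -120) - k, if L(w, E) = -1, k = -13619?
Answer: 13619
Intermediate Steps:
f(U, I) = 0 (f(U, I) = -I + I = 0)
f(219, -120) - k = 0 - 1*(-13619) = 0 + 13619 = 13619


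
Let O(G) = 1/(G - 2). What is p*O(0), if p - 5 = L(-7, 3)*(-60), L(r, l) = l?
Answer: 175/2 ≈ 87.500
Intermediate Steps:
O(G) = 1/(-2 + G)
p = -175 (p = 5 + 3*(-60) = 5 - 180 = -175)
p*O(0) = -175/(-2 + 0) = -175/(-2) = -175*(-½) = 175/2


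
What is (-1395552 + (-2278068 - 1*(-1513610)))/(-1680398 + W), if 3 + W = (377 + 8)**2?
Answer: 1080005/766088 ≈ 1.4098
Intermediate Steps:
W = 148222 (W = -3 + (377 + 8)**2 = -3 + 385**2 = -3 + 148225 = 148222)
(-1395552 + (-2278068 - 1*(-1513610)))/(-1680398 + W) = (-1395552 + (-2278068 - 1*(-1513610)))/(-1680398 + 148222) = (-1395552 + (-2278068 + 1513610))/(-1532176) = (-1395552 - 764458)*(-1/1532176) = -2160010*(-1/1532176) = 1080005/766088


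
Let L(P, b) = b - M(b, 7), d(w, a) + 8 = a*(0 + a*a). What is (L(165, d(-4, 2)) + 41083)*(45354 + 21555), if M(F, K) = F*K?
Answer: 2748822447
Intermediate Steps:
d(w, a) = -8 + a**3 (d(w, a) = -8 + a*(0 + a*a) = -8 + a*(0 + a**2) = -8 + a*a**2 = -8 + a**3)
L(P, b) = -6*b (L(P, b) = b - b*7 = b - 7*b = -6*b)
(L(165, d(-4, 2)) + 41083)*(45354 + 21555) = (-6*(-8 + 2**3) + 41083)*(45354 + 21555) = (-6*(-8 + 8) + 41083)*66909 = (-6*0 + 41083)*66909 = (0 + 41083)*66909 = 41083*66909 = 2748822447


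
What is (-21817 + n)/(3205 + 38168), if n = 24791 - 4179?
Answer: -1205/41373 ≈ -0.029125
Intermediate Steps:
n = 20612
(-21817 + n)/(3205 + 38168) = (-21817 + 20612)/(3205 + 38168) = -1205/41373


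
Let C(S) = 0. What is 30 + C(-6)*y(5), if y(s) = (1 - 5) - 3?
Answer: 30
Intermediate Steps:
y(s) = -7 (y(s) = -4 - 3 = -7)
30 + C(-6)*y(5) = 30 + 0*(-7) = 30 + 0 = 30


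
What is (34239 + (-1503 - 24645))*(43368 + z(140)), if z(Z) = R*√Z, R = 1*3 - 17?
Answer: 350890488 - 226548*√35 ≈ 3.4955e+8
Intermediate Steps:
R = -14 (R = 3 - 17 = -14)
z(Z) = -14*√Z
(34239 + (-1503 - 24645))*(43368 + z(140)) = (34239 + (-1503 - 24645))*(43368 - 28*√35) = (34239 - 26148)*(43368 - 28*√35) = 8091*(43368 - 28*√35) = 350890488 - 226548*√35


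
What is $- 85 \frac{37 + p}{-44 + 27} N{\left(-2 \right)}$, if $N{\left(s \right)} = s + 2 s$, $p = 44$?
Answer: $-2430$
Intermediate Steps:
$N{\left(s \right)} = 3 s$
$- 85 \frac{37 + p}{-44 + 27} N{\left(-2 \right)} = - 85 \frac{37 + 44}{-44 + 27} \cdot 3 \left(-2\right) = - 85 \frac{81}{-17} \left(-6\right) = - 85 \cdot 81 \left(- \frac{1}{17}\right) \left(-6\right) = \left(-85\right) \left(- \frac{81}{17}\right) \left(-6\right) = 405 \left(-6\right) = -2430$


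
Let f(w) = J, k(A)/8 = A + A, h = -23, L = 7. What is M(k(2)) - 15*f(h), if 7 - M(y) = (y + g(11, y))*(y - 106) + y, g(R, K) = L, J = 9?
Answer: 2726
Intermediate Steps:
g(R, K) = 7
k(A) = 16*A (k(A) = 8*(A + A) = 8*(2*A) = 16*A)
f(w) = 9
M(y) = 7 - y - (-106 + y)*(7 + y) (M(y) = 7 - ((y + 7)*(y - 106) + y) = 7 - ((7 + y)*(-106 + y) + y) = 7 - ((-106 + y)*(7 + y) + y) = 7 - (y + (-106 + y)*(7 + y)) = 7 + (-y - (-106 + y)*(7 + y)) = 7 - y - (-106 + y)*(7 + y))
M(k(2)) - 15*f(h) = (749 - (16*2)² + 98*(16*2)) - 15*9 = (749 - 1*32² + 98*32) - 135 = (749 - 1*1024 + 3136) - 135 = (749 - 1024 + 3136) - 135 = 2861 - 135 = 2726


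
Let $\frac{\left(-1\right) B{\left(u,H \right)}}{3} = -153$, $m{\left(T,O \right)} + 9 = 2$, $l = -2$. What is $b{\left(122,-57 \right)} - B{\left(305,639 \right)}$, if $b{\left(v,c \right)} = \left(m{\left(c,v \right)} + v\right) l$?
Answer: $-689$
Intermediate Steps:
$m{\left(T,O \right)} = -7$ ($m{\left(T,O \right)} = -9 + 2 = -7$)
$B{\left(u,H \right)} = 459$ ($B{\left(u,H \right)} = \left(-3\right) \left(-153\right) = 459$)
$b{\left(v,c \right)} = 14 - 2 v$ ($b{\left(v,c \right)} = \left(-7 + v\right) \left(-2\right) = 14 - 2 v$)
$b{\left(122,-57 \right)} - B{\left(305,639 \right)} = \left(14 - 244\right) - 459 = -230 - 459 = -689$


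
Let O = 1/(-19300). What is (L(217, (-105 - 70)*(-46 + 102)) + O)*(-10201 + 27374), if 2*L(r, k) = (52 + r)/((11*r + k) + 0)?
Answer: -44705835499/143070900 ≈ -312.47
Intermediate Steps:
L(r, k) = (52 + r)/(2*(k + 11*r)) (L(r, k) = ((52 + r)/((11*r + k) + 0))/2 = ((52 + r)/((k + 11*r) + 0))/2 = ((52 + r)/(k + 11*r))/2 = (52 + r)/(2*(k + 11*r)))
O = -1/19300 ≈ -5.1813e-5
(L(217, (-105 - 70)*(-46 + 102)) + O)*(-10201 + 27374) = ((52 + 217)/(2*((-105 - 70)*(-46 + 102) + 11*217)) - 1/19300)*(-10201 + 27374) = ((1/2)*269/(-175*56 + 2387) - 1/19300)*17173 = ((1/2)*269/(-9800 + 2387) - 1/19300)*17173 = ((1/2)*269/(-7413) - 1/19300)*17173 = ((1/2)*(-1/7413)*269 - 1/19300)*17173 = (-269/14826 - 1/19300)*17173 = -2603263/143070900*17173 = -44705835499/143070900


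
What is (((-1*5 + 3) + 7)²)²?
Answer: 625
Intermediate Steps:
(((-1*5 + 3) + 7)²)² = (((-5 + 3) + 7)²)² = ((-2 + 7)²)² = (5²)² = 25² = 625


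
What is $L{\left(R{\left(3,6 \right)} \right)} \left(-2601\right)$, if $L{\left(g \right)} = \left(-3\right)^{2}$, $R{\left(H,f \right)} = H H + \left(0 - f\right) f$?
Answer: $-23409$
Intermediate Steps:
$R{\left(H,f \right)} = H^{2} - f^{2}$ ($R{\left(H,f \right)} = H^{2} + - f f = H^{2} - f^{2}$)
$L{\left(g \right)} = 9$
$L{\left(R{\left(3,6 \right)} \right)} \left(-2601\right) = 9 \left(-2601\right) = -23409$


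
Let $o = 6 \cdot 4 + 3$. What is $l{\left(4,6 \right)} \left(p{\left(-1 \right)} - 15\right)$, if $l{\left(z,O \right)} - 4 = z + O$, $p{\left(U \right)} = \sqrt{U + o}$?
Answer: $-210 + 14 \sqrt{26} \approx -138.61$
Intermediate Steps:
$o = 27$ ($o = 24 + 3 = 27$)
$p{\left(U \right)} = \sqrt{27 + U}$ ($p{\left(U \right)} = \sqrt{U + 27} = \sqrt{27 + U}$)
$l{\left(z,O \right)} = 4 + O + z$ ($l{\left(z,O \right)} = 4 + \left(z + O\right) = 4 + \left(O + z\right) = 4 + O + z$)
$l{\left(4,6 \right)} \left(p{\left(-1 \right)} - 15\right) = \left(4 + 6 + 4\right) \left(\sqrt{27 - 1} - 15\right) = 14 \left(\sqrt{26} - 15\right) = 14 \left(-15 + \sqrt{26}\right) = -210 + 14 \sqrt{26}$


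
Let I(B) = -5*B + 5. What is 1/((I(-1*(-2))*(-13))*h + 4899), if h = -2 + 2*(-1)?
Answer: 1/4639 ≈ 0.00021556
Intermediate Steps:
h = -4 (h = -2 - 2 = -4)
I(B) = 5 - 5*B
1/((I(-1*(-2))*(-13))*h + 4899) = 1/(((5 - (-5)*(-2))*(-13))*(-4) + 4899) = 1/(((5 - 5*2)*(-13))*(-4) + 4899) = 1/(((5 - 10)*(-13))*(-4) + 4899) = 1/(-5*(-13)*(-4) + 4899) = 1/(65*(-4) + 4899) = 1/(-260 + 4899) = 1/4639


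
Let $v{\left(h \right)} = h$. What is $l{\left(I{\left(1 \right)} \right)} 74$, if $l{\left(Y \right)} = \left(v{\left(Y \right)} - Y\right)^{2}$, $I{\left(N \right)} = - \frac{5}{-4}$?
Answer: $0$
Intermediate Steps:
$I{\left(N \right)} = \frac{5}{4}$ ($I{\left(N \right)} = \left(-5\right) \left(- \frac{1}{4}\right) = \frac{5}{4}$)
$l{\left(Y \right)} = 0$ ($l{\left(Y \right)} = \left(Y - Y\right)^{2} = 0^{2} = 0$)
$l{\left(I{\left(1 \right)} \right)} 74 = 0 \cdot 74 = 0$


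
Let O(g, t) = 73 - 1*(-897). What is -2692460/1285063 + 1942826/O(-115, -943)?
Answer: 1247021060919/623255555 ≈ 2000.8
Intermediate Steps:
O(g, t) = 970 (O(g, t) = 73 + 897 = 970)
-2692460/1285063 + 1942826/O(-115, -943) = -2692460/1285063 + 1942826/970 = -2692460*1/1285063 + 1942826*(1/970) = -2692460/1285063 + 971413/485 = 1247021060919/623255555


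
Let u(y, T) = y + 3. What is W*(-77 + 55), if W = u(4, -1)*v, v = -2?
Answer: 308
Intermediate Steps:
u(y, T) = 3 + y
W = -14 (W = (3 + 4)*(-2) = 7*(-2) = -14)
W*(-77 + 55) = -14*(-77 + 55) = -14*(-22) = 308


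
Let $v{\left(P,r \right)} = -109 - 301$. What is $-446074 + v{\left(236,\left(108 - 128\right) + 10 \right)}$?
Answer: $-446484$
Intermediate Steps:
$v{\left(P,r \right)} = -410$
$-446074 + v{\left(236,\left(108 - 128\right) + 10 \right)} = -446074 - 410 = -446484$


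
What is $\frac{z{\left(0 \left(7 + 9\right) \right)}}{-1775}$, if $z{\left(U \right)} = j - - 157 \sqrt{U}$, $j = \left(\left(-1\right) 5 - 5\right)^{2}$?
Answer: $- \frac{4}{71} \approx -0.056338$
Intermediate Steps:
$j = 100$ ($j = \left(-5 - 5\right)^{2} = \left(-10\right)^{2} = 100$)
$z{\left(U \right)} = 100 + 157 \sqrt{U}$ ($z{\left(U \right)} = 100 - - 157 \sqrt{U} = 100 + 157 \sqrt{U}$)
$\frac{z{\left(0 \left(7 + 9\right) \right)}}{-1775} = \frac{100 + 157 \sqrt{0 \left(7 + 9\right)}}{-1775} = \left(100 + 157 \sqrt{0 \cdot 16}\right) \left(- \frac{1}{1775}\right) = \left(100 + 157 \sqrt{0}\right) \left(- \frac{1}{1775}\right) = \left(100 + 157 \cdot 0\right) \left(- \frac{1}{1775}\right) = \left(100 + 0\right) \left(- \frac{1}{1775}\right) = 100 \left(- \frac{1}{1775}\right) = - \frac{4}{71}$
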